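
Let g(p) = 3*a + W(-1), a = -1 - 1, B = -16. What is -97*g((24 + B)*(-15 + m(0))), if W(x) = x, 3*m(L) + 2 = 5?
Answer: 679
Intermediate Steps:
m(L) = 1 (m(L) = -⅔ + (⅓)*5 = -⅔ + 5/3 = 1)
a = -2
g(p) = -7 (g(p) = 3*(-2) - 1 = -6 - 1 = -7)
-97*g((24 + B)*(-15 + m(0))) = -97*(-7) = 679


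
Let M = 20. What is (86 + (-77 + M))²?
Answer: 841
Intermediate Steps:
(86 + (-77 + M))² = (86 + (-77 + 20))² = (86 - 57)² = 29² = 841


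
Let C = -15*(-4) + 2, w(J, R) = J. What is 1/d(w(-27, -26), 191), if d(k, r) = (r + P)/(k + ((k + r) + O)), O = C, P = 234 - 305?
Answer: 199/120 ≈ 1.6583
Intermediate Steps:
C = 62 (C = 60 + 2 = 62)
P = -71
O = 62
d(k, r) = (-71 + r)/(62 + r + 2*k) (d(k, r) = (r - 71)/(k + ((k + r) + 62)) = (-71 + r)/(k + (62 + k + r)) = (-71 + r)/(62 + r + 2*k))
1/d(w(-27, -26), 191) = 1/((-71 + 191)/(62 + 191 + 2*(-27))) = 1/(120/(62 + 191 - 54)) = 1/(120/199) = 199/120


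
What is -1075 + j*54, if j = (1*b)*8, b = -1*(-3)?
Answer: 221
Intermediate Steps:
b = 3
j = 24 (j = (1*3)*8 = 3*8 = 24)
-1075 + j*54 = -1075 + 24*54 = -1075 + 1296 = 221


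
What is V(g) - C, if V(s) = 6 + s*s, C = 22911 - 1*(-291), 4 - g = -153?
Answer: 1453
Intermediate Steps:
g = 157 (g = 4 - 1*(-153) = 4 + 153 = 157)
C = 23202 (C = 22911 + 291 = 23202)
V(s) = 6 + s²
V(g) - C = (6 + 157²) - 1*23202 = (6 + 24649) - 23202 = 24655 - 23202 = 1453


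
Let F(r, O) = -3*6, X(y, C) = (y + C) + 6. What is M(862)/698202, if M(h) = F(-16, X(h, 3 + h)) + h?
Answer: 422/349101 ≈ 0.0012088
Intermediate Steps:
X(y, C) = 6 + C + y (X(y, C) = (C + y) + 6 = 6 + C + y)
F(r, O) = -18
M(h) = -18 + h
M(862)/698202 = (-18 + 862)/698202 = 844*(1/698202) = 422/349101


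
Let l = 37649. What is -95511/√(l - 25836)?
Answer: -95511*√11813/11813 ≈ -878.77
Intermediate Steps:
-95511/√(l - 25836) = -95511/√(37649 - 25836) = -95511*√11813/11813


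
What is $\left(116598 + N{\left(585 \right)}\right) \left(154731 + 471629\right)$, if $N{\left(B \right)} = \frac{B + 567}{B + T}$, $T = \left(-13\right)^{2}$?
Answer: $\frac{27533546659920}{377} \approx 7.3033 \cdot 10^{10}$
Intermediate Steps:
$T = 169$
$N{\left(B \right)} = \frac{567 + B}{169 + B}$ ($N{\left(B \right)} = \frac{B + 567}{B + 169} = \frac{567 + B}{169 + B}$)
$\left(116598 + N{\left(585 \right)}\right) \left(154731 + 471629\right) = \left(116598 + \frac{567 + 585}{169 + 585}\right) \left(154731 + 471629\right) = \left(116598 + \frac{1}{754} \cdot 1152\right) 626360 = \left(116598 + \frac{576}{377}\right) 626360 = \frac{43958022}{377} \cdot 626360 = \frac{27533546659920}{377}$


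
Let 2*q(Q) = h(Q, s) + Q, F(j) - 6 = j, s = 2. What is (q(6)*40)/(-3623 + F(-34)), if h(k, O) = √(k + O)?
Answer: -40/1217 - 40*√2/3651 ≈ -0.048362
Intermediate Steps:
h(k, O) = √(O + k)
F(j) = 6 + j
q(Q) = Q/2 + √(2 + Q)/2 (q(Q) = (√(2 + Q) + Q)/2 = (Q + √(2 + Q))/2 = Q/2 + √(2 + Q)/2)
(q(6)*40)/(-3623 + F(-34)) = (((½)*6 + √(2 + 6)/2)*40)/(-3623 + (6 - 34)) = ((3 + √8/2)*40)/(-3623 - 28) = ((3 + (2*√2)/2)*40)/(-3651) = ((3 + √2)*40)*(-1/3651) = (120 + 40*√2)*(-1/3651) = -40/1217 - 40*√2/3651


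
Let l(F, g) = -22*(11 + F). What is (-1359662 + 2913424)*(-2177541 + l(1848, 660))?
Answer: -3446926217518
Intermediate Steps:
l(F, g) = -242 - 22*F
(-1359662 + 2913424)*(-2177541 + l(1848, 660)) = (-1359662 + 2913424)*(-2177541 + (-242 - 22*1848)) = 1553762*(-2177541 + (-242 - 40656)) = 1553762*(-2177541 - 40898) = 1553762*(-2218439) = -3446926217518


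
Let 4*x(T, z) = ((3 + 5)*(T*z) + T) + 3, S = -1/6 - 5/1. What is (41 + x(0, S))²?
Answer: 27889/16 ≈ 1743.1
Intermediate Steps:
S = -31/6 (S = -1*⅙ - 5*1 = -⅙ - 5 = -31/6 ≈ -5.1667)
x(T, z) = ¾ + T/4 + 2*T*z (x(T, z) = (((3 + 5)*(T*z) + T) + 3)/4 = ((8*(T*z) + T) + 3)/4 = ((8*T*z + T) + 3)/4 = ((T + 8*T*z) + 3)/4 = (3 + T + 8*T*z)/4 = ¾ + T/4 + 2*T*z)
(41 + x(0, S))² = (41 + (¾ + (¼)*0 + 2*0*(-31/6)))² = (41 + (¾ + 0 + 0))² = (41 + ¾)² = (167/4)² = 27889/16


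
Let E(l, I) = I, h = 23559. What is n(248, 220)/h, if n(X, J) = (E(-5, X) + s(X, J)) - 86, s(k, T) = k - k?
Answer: 54/7853 ≈ 0.0068763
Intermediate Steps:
s(k, T) = 0
n(X, J) = -86 + X (n(X, J) = (X + 0) - 86 = X - 86 = -86 + X)
n(248, 220)/h = (-86 + 248)/23559 = 162*(1/23559) = 54/7853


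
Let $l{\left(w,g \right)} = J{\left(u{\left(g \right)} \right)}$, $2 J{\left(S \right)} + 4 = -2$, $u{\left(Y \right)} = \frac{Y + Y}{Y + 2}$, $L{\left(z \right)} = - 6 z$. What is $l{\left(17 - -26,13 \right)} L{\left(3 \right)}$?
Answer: $54$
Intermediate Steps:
$u{\left(Y \right)} = \frac{2 Y}{2 + Y}$
$J{\left(S \right)} = -3$ ($J{\left(S \right)} = -2 + \frac{1}{2} \left(-2\right) = -2 - 1 = -3$)
$l{\left(w,g \right)} = -3$
$l{\left(17 - -26,13 \right)} L{\left(3 \right)} = - 3 \left(\left(-6\right) 3\right) = \left(-3\right) \left(-18\right) = 54$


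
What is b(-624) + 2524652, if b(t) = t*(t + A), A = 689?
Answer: 2484092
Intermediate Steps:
b(t) = t*(689 + t) (b(t) = t*(t + 689) = t*(689 + t))
b(-624) + 2524652 = -624*(689 - 624) + 2524652 = -624*65 + 2524652 = -40560 + 2524652 = 2484092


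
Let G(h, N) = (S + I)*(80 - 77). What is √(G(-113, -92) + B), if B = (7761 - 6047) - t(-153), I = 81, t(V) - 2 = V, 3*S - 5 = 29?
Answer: 3*√238 ≈ 46.282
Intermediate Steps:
S = 34/3 (S = 5/3 + (⅓)*29 = 5/3 + 29/3 = 34/3 ≈ 11.333)
t(V) = 2 + V
G(h, N) = 277 (G(h, N) = (34/3 + 81)*(80 - 77) = (277/3)*3 = 277)
B = 1865 (B = (7761 - 6047) - (2 - 153) = 1714 - 1*(-151) = 1714 + 151 = 1865)
√(G(-113, -92) + B) = √(277 + 1865) = √2142 = 3*√238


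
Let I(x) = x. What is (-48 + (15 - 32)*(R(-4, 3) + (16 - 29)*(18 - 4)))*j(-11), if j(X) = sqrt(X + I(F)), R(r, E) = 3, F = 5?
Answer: 2995*I*sqrt(6) ≈ 7336.2*I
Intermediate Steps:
j(X) = sqrt(5 + X) (j(X) = sqrt(X + 5) = sqrt(5 + X))
(-48 + (15 - 32)*(R(-4, 3) + (16 - 29)*(18 - 4)))*j(-11) = (-48 + (15 - 32)*(3 + (16 - 29)*(18 - 4)))*sqrt(5 - 11) = (-48 - 17*(3 - 13*14))*sqrt(-6) = (-48 - 17*(3 - 182))*(I*sqrt(6)) = (-48 - 17*(-179))*(I*sqrt(6)) = (-48 + 3043)*(I*sqrt(6)) = 2995*(I*sqrt(6)) = 2995*I*sqrt(6)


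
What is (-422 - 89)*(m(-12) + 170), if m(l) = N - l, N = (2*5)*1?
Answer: -98112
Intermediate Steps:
N = 10 (N = 10*1 = 10)
m(l) = 10 - l
(-422 - 89)*(m(-12) + 170) = (-422 - 89)*((10 - 1*(-12)) + 170) = -511*((10 + 12) + 170) = -511*(22 + 170) = -511*192 = -98112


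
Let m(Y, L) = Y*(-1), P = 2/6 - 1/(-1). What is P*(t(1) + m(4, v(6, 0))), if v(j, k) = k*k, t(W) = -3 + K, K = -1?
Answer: -32/3 ≈ -10.667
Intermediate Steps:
t(W) = -4 (t(W) = -3 - 1 = -4)
P = 4/3 (P = 2*(1/6) - 1*(-1) = 1/3 + 1 = 4/3 ≈ 1.3333)
v(j, k) = k**2
m(Y, L) = -Y
P*(t(1) + m(4, v(6, 0))) = 4*(-4 - 1*4)/3 = 4*(-4 - 4)/3 = (4/3)*(-8) = -32/3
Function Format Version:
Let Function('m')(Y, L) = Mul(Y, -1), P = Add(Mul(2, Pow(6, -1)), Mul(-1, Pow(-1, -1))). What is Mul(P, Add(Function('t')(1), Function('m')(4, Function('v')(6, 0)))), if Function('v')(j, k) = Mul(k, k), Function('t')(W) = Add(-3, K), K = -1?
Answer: Rational(-32, 3) ≈ -10.667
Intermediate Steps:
Function('t')(W) = -4 (Function('t')(W) = Add(-3, -1) = -4)
P = Rational(4, 3) (P = Add(Mul(2, Rational(1, 6)), Mul(-1, -1)) = Add(Rational(1, 3), 1) = Rational(4, 3) ≈ 1.3333)
Function('v')(j, k) = Pow(k, 2)
Function('m')(Y, L) = Mul(-1, Y)
Mul(P, Add(Function('t')(1), Function('m')(4, Function('v')(6, 0)))) = Mul(Rational(4, 3), Add(-4, Mul(-1, 4))) = Mul(Rational(4, 3), Add(-4, -4)) = Mul(Rational(4, 3), -8) = Rational(-32, 3)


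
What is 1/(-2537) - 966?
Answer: -2450743/2537 ≈ -966.00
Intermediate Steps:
1/(-2537) - 966 = -1/2537 - 966 = -2450743/2537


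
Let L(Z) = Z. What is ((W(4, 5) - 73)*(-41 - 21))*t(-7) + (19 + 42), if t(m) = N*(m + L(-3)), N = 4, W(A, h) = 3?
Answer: -173539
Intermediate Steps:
t(m) = -12 + 4*m (t(m) = 4*(m - 3) = 4*(-3 + m) = -12 + 4*m)
((W(4, 5) - 73)*(-41 - 21))*t(-7) + (19 + 42) = ((3 - 73)*(-41 - 21))*(-12 + 4*(-7)) + (19 + 42) = (-70*(-62))*(-12 - 28) + 61 = 4340*(-40) + 61 = -173600 + 61 = -173539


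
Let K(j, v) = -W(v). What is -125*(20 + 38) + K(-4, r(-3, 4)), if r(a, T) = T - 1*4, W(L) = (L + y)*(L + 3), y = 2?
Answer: -7256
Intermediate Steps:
W(L) = (2 + L)*(3 + L) (W(L) = (L + 2)*(L + 3) = (2 + L)*(3 + L))
r(a, T) = -4 + T (r(a, T) = T - 4 = -4 + T)
K(j, v) = -6 - v**2 - 5*v (K(j, v) = -(6 + v**2 + 5*v) = -6 - v**2 - 5*v)
-125*(20 + 38) + K(-4, r(-3, 4)) = -125*(20 + 38) + (-6 - (-4 + 4)**2 - 5*(-4 + 4)) = -125*58 + (-6 - 1*0**2 - 5*0) = -7250 + (-6 - 1*0 + 0) = -7250 + (-6 + 0 + 0) = -7250 - 6 = -7256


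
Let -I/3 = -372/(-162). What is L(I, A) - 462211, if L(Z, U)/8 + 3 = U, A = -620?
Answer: -467195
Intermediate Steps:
I = -62/9 (I = -(-1116)/(-162) = -(-1116)*(-1)/162 = -3*62/27 = -62/9 ≈ -6.8889)
L(Z, U) = -24 + 8*U
L(I, A) - 462211 = (-24 + 8*(-620)) - 462211 = (-24 - 4960) - 462211 = -4984 - 462211 = -467195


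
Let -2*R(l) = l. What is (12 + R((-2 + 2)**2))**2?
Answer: 144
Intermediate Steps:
R(l) = -l/2
(12 + R((-2 + 2)**2))**2 = (12 - (-2 + 2)**2/2)**2 = (12 - 1/2*0**2)**2 = (12 - 1/2*0)**2 = (12 + 0)**2 = 12**2 = 144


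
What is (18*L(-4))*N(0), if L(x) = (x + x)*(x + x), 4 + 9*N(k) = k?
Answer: -512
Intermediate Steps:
N(k) = -4/9 + k/9
L(x) = 4*x² (L(x) = (2*x)*(2*x) = 4*x²)
(18*L(-4))*N(0) = (18*(4*(-4)²))*(-4/9 + (⅑)*0) = (18*(4*16))*(-4/9 + 0) = (18*64)*(-4/9) = 1152*(-4/9) = -512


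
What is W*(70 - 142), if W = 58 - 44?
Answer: -1008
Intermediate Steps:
W = 14
W*(70 - 142) = 14*(70 - 142) = 14*(-72) = -1008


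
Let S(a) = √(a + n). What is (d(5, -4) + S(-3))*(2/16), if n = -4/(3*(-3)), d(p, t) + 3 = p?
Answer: ¼ + I*√23/24 ≈ 0.25 + 0.19983*I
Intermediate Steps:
d(p, t) = -3 + p
n = 4/9 (n = -4/(-9) = -4*(-⅑) = 4/9 ≈ 0.44444)
S(a) = √(4/9 + a) (S(a) = √(a + 4/9) = √(4/9 + a))
(d(5, -4) + S(-3))*(2/16) = ((-3 + 5) + √(4 + 9*(-3))/3)*(2/16) = (2 + √(4 - 27)/3)*(2*(1/16)) = (2 + √(-23)/3)*(⅛) = (2 + (I*√23)/3)*(⅛) = (2 + I*√23/3)*(⅛) = ¼ + I*√23/24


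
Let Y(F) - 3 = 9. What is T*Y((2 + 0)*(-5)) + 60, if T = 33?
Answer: 456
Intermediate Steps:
Y(F) = 12 (Y(F) = 3 + 9 = 12)
T*Y((2 + 0)*(-5)) + 60 = 33*12 + 60 = 396 + 60 = 456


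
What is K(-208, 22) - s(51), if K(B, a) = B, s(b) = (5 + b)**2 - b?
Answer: -3293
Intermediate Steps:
K(-208, 22) - s(51) = -208 - ((5 + 51)**2 - 1*51) = -208 - (56**2 - 51) = -208 - (3136 - 51) = -208 - 1*3085 = -208 - 3085 = -3293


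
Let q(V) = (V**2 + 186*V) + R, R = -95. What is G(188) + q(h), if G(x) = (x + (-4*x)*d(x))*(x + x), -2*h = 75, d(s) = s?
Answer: -212369407/4 ≈ -5.3092e+7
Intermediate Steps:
h = -75/2 (h = -1/2*75 = -75/2 ≈ -37.500)
q(V) = -95 + V**2 + 186*V (q(V) = (V**2 + 186*V) - 95 = -95 + V**2 + 186*V)
G(x) = 2*x*(x - 4*x**2) (G(x) = (x + (-4*x)*x)*(x + x) = (x - 4*x**2)*(2*x) = 2*x*(x - 4*x**2))
G(188) + q(h) = 188**2*(2 - 8*188) + (-95 + (-75/2)**2 + 186*(-75/2)) = 35344*(2 - 1504) + (-95 + 5625/4 - 6975) = 35344*(-1502) - 22655/4 = -53086688 - 22655/4 = -212369407/4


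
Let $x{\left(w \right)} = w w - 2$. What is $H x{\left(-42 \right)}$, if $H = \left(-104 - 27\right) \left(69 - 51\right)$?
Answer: $-4154796$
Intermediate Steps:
$H = -2358$ ($H = \left(-131\right) 18 = -2358$)
$x{\left(w \right)} = -2 + w^{2}$ ($x{\left(w \right)} = w^{2} - 2 = -2 + w^{2}$)
$H x{\left(-42 \right)} = - 2358 \left(-2 + \left(-42\right)^{2}\right) = - 2358 \left(-2 + 1764\right) = \left(-2358\right) 1762 = -4154796$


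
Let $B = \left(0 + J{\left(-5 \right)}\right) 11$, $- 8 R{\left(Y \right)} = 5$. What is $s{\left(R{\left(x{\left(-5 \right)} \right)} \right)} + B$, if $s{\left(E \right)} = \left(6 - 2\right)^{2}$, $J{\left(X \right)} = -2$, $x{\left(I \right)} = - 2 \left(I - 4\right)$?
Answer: $-6$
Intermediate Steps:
$x{\left(I \right)} = 8 - 2 I$ ($x{\left(I \right)} = - 2 \left(-4 + I\right) = 8 - 2 I$)
$R{\left(Y \right)} = - \frac{5}{8}$ ($R{\left(Y \right)} = \left(- \frac{1}{8}\right) 5 = - \frac{5}{8}$)
$B = -22$ ($B = \left(0 - 2\right) 11 = \left(-2\right) 11 = -22$)
$s{\left(E \right)} = 16$ ($s{\left(E \right)} = 4^{2} = 16$)
$s{\left(R{\left(x{\left(-5 \right)} \right)} \right)} + B = 16 - 22 = -6$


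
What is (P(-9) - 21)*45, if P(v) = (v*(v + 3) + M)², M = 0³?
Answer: 130275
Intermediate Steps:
M = 0
P(v) = v²*(3 + v)² (P(v) = (v*(v + 3) + 0)² = (v*(3 + v) + 0)² = (v*(3 + v))² = v²*(3 + v)²)
(P(-9) - 21)*45 = ((-9)²*(3 - 9)² - 21)*45 = (81*(-6)² - 21)*45 = (81*36 - 21)*45 = (2916 - 21)*45 = 2895*45 = 130275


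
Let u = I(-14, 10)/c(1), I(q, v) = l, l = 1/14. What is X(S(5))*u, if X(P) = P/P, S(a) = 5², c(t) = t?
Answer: 1/14 ≈ 0.071429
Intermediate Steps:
S(a) = 25
X(P) = 1
l = 1/14 ≈ 0.071429
I(q, v) = 1/14
u = 1/14 (u = (1/14)/1 = (1/14)*1 = 1/14 ≈ 0.071429)
X(S(5))*u = 1*(1/14) = 1/14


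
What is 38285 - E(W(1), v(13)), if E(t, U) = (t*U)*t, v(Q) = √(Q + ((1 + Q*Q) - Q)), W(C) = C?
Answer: 38285 - √170 ≈ 38272.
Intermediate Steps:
v(Q) = √(1 + Q²) (v(Q) = √(Q + ((1 + Q²) - Q)) = √(Q + (1 + Q² - Q)) = √(1 + Q²))
E(t, U) = U*t² (E(t, U) = (U*t)*t = U*t²)
38285 - E(W(1), v(13)) = 38285 - √(1 + 13²)*1² = 38285 - √(1 + 169) = 38285 - √170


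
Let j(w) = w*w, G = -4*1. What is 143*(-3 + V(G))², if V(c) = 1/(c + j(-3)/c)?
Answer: 892463/625 ≈ 1427.9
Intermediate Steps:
G = -4
j(w) = w²
V(c) = 1/(c + 9/c) (V(c) = 1/(c + (-3)²/c) = 1/(c + 9/c))
143*(-3 + V(G))² = 143*(-3 - 4/(9 + (-4)²))² = 143*(-3 - 4/(9 + 16))² = 143*(-3 - 4/25)² = 143*(-79/25)² = 143*(6241/625) = 892463/625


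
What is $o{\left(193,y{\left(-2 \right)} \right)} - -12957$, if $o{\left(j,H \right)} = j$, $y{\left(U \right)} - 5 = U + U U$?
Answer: $13150$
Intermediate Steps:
$y{\left(U \right)} = 5 + U + U^{2}$ ($y{\left(U \right)} = 5 + \left(U + U U\right) = 5 + \left(U + U^{2}\right) = 5 + U + U^{2}$)
$o{\left(193,y{\left(-2 \right)} \right)} - -12957 = 193 - -12957 = 193 + 12957 = 13150$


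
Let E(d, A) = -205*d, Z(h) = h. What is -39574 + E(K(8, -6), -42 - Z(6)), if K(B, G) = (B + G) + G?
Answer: -38754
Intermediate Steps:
K(B, G) = B + 2*G
-39574 + E(K(8, -6), -42 - Z(6)) = -39574 - 205*(8 + 2*(-6)) = -39574 - 205*(8 - 12) = -39574 - 205*(-4) = -39574 + 820 = -38754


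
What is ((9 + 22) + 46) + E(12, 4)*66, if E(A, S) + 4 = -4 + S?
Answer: -187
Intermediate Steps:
E(A, S) = -8 + S (E(A, S) = -4 + (-4 + S) = -8 + S)
((9 + 22) + 46) + E(12, 4)*66 = ((9 + 22) + 46) + (-8 + 4)*66 = (31 + 46) - 4*66 = 77 - 264 = -187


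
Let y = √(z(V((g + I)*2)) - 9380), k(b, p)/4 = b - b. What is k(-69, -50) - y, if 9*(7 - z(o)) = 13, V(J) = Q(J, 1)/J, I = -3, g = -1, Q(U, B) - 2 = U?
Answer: -I*√84370/3 ≈ -96.822*I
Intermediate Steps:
Q(U, B) = 2 + U
V(J) = (2 + J)/J
z(o) = 50/9 (z(o) = 7 - ⅑*13 = 7 - 13/9 = 50/9)
k(b, p) = 0 (k(b, p) = 4*(b - b) = 4*0 = 0)
y = I*√84370/3 (y = √(50/9 - 9380) = √(-84370/9) = I*√84370/3 ≈ 96.822*I)
k(-69, -50) - y = 0 - I*√84370/3 = -I*√84370/3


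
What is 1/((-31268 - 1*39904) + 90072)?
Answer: 1/18900 ≈ 5.2910e-5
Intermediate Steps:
1/((-31268 - 1*39904) + 90072) = 1/((-31268 - 39904) + 90072) = 1/(-71172 + 90072) = 1/18900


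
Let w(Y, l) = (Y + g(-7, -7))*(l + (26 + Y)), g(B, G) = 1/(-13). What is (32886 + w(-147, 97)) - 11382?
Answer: 325440/13 ≈ 25034.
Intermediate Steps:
g(B, G) = -1/13
w(Y, l) = (-1/13 + Y)*(26 + Y + l) (w(Y, l) = (Y - 1/13)*(l + (26 + Y)) = (-1/13 + Y)*(26 + Y + l))
(32886 + w(-147, 97)) - 11382 = (32886 + (-2 + (-147)² - 1/13*97 + (337/13)*(-147) - 147*97)) - 11382 = (32886 + (-2 + 21609 - 97/13 - 49539/13 - 14259)) - 11382 = (32886 + 45888/13) - 11382 = 473406/13 - 11382 = 325440/13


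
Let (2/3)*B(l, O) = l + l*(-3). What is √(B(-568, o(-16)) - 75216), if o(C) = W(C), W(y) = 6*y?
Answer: 6*I*√2042 ≈ 271.13*I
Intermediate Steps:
o(C) = 6*C
B(l, O) = -3*l (B(l, O) = 3*(l + l*(-3))/2 = 3*(l - 3*l)/2 = 3*(-2*l)/2 = -3*l)
√(B(-568, o(-16)) - 75216) = √(-3*(-568) - 75216) = √(1704 - 75216) = √(-73512) = 6*I*√2042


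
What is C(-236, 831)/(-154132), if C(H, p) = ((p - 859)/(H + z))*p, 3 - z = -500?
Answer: 1939/3429437 ≈ 0.00056540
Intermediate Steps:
z = 503 (z = 3 - 1*(-500) = 3 + 500 = 503)
C(H, p) = p*(-859 + p)/(503 + H) (C(H, p) = ((p - 859)/(H + 503))*p = ((-859 + p)/(503 + H))*p = p*(-859 + p)/(503 + H))
C(-236, 831)/(-154132) = (831*(-859 + 831)/(503 - 236))/(-154132) = (831*(-28)/267)*(-1/154132) = (831*(1/267)*(-28))*(-1/154132) = -7756/89*(-1/154132) = 1939/3429437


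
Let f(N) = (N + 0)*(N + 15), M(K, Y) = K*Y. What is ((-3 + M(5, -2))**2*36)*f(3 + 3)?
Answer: 766584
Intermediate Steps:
f(N) = N*(15 + N)
((-3 + M(5, -2))**2*36)*f(3 + 3) = ((-3 + 5*(-2))**2*36)*((3 + 3)*(15 + (3 + 3))) = ((-3 - 10)**2*36)*(6*(15 + 6)) = ((-13)**2*36)*(6*21) = (169*36)*126 = 6084*126 = 766584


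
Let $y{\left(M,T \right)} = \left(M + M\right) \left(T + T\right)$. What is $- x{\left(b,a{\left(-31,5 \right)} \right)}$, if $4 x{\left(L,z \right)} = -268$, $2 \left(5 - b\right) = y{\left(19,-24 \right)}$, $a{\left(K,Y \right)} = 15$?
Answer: $67$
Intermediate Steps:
$y{\left(M,T \right)} = 4 M T$ ($y{\left(M,T \right)} = 2 M 2 T = 4 M T$)
$b = 917$ ($b = 5 - \frac{4 \cdot 19 \left(-24\right)}{2} = 5 - -912 = 5 + 912 = 917$)
$x{\left(L,z \right)} = -67$ ($x{\left(L,z \right)} = \frac{1}{4} \left(-268\right) = -67$)
$- x{\left(b,a{\left(-31,5 \right)} \right)} = \left(-1\right) \left(-67\right) = 67$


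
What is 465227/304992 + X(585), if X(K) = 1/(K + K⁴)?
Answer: 3027024060437759/1984446565302240 ≈ 1.5254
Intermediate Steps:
465227/304992 + X(585) = 465227/304992 + 1/(585 + 585⁴) = 465227*(1/304992) + 1/(585 + 117117950625) = 465227/304992 + 1/117117951210 = 3027024060437759/1984446565302240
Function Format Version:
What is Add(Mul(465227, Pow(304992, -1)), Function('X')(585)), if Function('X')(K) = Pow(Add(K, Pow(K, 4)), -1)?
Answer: Rational(3027024060437759, 1984446565302240) ≈ 1.5254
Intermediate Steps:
Add(Mul(465227, Pow(304992, -1)), Function('X')(585)) = Add(Mul(465227, Pow(304992, -1)), Pow(Add(585, Pow(585, 4)), -1)) = Add(Mul(465227, Rational(1, 304992)), Pow(Add(585, 117117950625), -1)) = Add(Rational(465227, 304992), Pow(117117951210, -1)) = Add(Rational(465227, 304992), Rational(1, 117117951210)) = Rational(3027024060437759, 1984446565302240)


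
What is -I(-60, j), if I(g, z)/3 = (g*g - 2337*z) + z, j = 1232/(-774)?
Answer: -2832176/129 ≈ -21955.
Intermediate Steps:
j = -616/387 (j = 1232*(-1/774) = -616/387 ≈ -1.5917)
I(g, z) = -7008*z + 3*g**2 (I(g, z) = 3*((g*g - 2337*z) + z) = 3*((g**2 - 2337*z) + z) = 3*(g**2 - 2336*z) = -7008*z + 3*g**2)
-I(-60, j) = -(-7008*(-616/387) + 3*(-60)**2) = -(1438976/129 + 3*3600) = -(1438976/129 + 10800) = -1*2832176/129 = -2832176/129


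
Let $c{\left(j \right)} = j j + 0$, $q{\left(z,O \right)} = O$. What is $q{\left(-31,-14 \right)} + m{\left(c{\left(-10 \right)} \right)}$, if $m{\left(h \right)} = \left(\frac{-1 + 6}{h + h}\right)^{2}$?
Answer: $- \frac{22399}{1600} \approx -13.999$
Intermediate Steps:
$c{\left(j \right)} = j^{2}$ ($c{\left(j \right)} = j^{2} + 0 = j^{2}$)
$m{\left(h \right)} = \frac{25}{4 h^{2}}$ ($m{\left(h \right)} = \left(\frac{5}{2 h}\right)^{2} = \frac{25}{4 h^{2}}$)
$q{\left(-31,-14 \right)} + m{\left(c{\left(-10 \right)} \right)} = -14 + \frac{25}{4 \cdot 10000} = -14 + \frac{25}{4} \cdot \frac{1}{10000} = -14 + \frac{1}{1600} = - \frac{22399}{1600}$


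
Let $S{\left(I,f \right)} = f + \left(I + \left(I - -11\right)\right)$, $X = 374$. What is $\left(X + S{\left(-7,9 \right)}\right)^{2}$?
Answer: $144400$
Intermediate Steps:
$S{\left(I,f \right)} = 11 + f + 2 I$ ($S{\left(I,f \right)} = f + \left(I + \left(I + 11\right)\right) = f + \left(I + \left(11 + I\right)\right) = f + \left(11 + 2 I\right) = 11 + f + 2 I$)
$\left(X + S{\left(-7,9 \right)}\right)^{2} = \left(374 + \left(11 + 9 + 2 \left(-7\right)\right)\right)^{2} = \left(374 + \left(11 + 9 - 14\right)\right)^{2} = \left(374 + 6\right)^{2} = 380^{2} = 144400$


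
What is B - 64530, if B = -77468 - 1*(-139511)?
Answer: -2487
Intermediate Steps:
B = 62043 (B = -77468 + 139511 = 62043)
B - 64530 = 62043 - 64530 = -2487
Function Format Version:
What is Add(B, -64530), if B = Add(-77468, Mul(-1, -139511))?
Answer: -2487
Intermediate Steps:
B = 62043 (B = Add(-77468, 139511) = 62043)
Add(B, -64530) = Add(62043, -64530) = -2487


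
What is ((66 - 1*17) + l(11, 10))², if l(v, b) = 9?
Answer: 3364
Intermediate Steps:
((66 - 1*17) + l(11, 10))² = ((66 - 1*17) + 9)² = ((66 - 17) + 9)² = (49 + 9)² = 58² = 3364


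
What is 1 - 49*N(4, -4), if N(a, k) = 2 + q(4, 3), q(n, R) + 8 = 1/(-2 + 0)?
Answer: 639/2 ≈ 319.50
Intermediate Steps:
q(n, R) = -17/2 (q(n, R) = -8 + 1/(-2 + 0) = -8 + 1/(-2) = -8 - 1/2 = -17/2)
N(a, k) = -13/2 (N(a, k) = 2 - 17/2 = -13/2)
1 - 49*N(4, -4) = 1 - 49*(-13/2) = 1 + 637/2 = 639/2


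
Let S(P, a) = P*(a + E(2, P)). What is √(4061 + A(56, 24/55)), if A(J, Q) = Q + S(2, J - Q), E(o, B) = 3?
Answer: √12640155/55 ≈ 64.642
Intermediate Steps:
S(P, a) = P*(3 + a) (S(P, a) = P*(a + 3) = P*(3 + a))
A(J, Q) = 6 - Q + 2*J (A(J, Q) = Q + 2*(3 + (J - Q)) = Q + 2*(3 + J - Q) = Q + (6 - 2*Q + 2*J) = 6 - Q + 2*J)
√(4061 + A(56, 24/55)) = √(4061 + (6 - 24/55 + 2*56)) = √(4061 + (6 - 24/55 + 112)) = √(4061 + 6466/55) = √(229821/55) = √12640155/55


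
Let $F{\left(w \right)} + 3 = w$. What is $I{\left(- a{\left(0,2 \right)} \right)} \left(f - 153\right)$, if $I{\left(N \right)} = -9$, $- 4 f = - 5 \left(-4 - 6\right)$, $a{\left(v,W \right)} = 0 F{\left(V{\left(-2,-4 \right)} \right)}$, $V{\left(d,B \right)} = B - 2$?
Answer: $\frac{2979}{2} \approx 1489.5$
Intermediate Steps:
$V{\left(d,B \right)} = -2 + B$
$F{\left(w \right)} = -3 + w$
$a{\left(v,W \right)} = 0$ ($a{\left(v,W \right)} = 0 \left(-3 - 6\right) = 0 \left(-9\right) = 0$)
$f = - \frac{25}{2}$ ($f = - \frac{\left(-5\right) \left(-4 - 6\right)}{4} = - \frac{\left(-5\right) \left(-10\right)}{4} = \left(- \frac{1}{4}\right) 50 = - \frac{25}{2} \approx -12.5$)
$I{\left(- a{\left(0,2 \right)} \right)} \left(f - 153\right) = - 9 \left(- \frac{25}{2} - 153\right) = \left(-9\right) \left(- \frac{331}{2}\right) = \frac{2979}{2}$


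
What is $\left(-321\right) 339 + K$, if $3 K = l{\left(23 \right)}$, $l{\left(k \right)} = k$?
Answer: $- \frac{326434}{3} \approx -1.0881 \cdot 10^{5}$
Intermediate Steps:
$K = \frac{23}{3}$ ($K = \frac{1}{3} \cdot 23 = \frac{23}{3} \approx 7.6667$)
$\left(-321\right) 339 + K = \left(-321\right) 339 + \frac{23}{3} = -108819 + \frac{23}{3} = - \frac{326434}{3}$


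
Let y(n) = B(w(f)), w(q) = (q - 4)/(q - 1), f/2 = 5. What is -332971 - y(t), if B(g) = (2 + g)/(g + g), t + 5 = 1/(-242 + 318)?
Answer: -332973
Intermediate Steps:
f = 10 (f = 2*5 = 10)
w(q) = (-4 + q)/(-1 + q)
t = -379/76 (t = -5 + 1/(-242 + 318) = -5 + 1/76 = -379/76 ≈ -4.9868)
B(g) = (2 + g)/(2*g) (B(g) = (2 + g)/((2*g)) = (2 + g)*(1/(2*g)) = (2 + g)/(2*g))
y(n) = 2 (y(n) = (2 + (-4 + 10)/(-1 + 10))/(2*(((-4 + 10)/(-1 + 10)))) = (2 + 6/9)/(2*((6/9))) = (2 + (1/9)*6)/(2*(((1/9)*6))) = (2 + 2/3)/(2*(2/3)) = (1/2)*(3/2)*(8/3) = 2)
-332971 - y(t) = -332971 - 1*2 = -332971 - 2 = -332973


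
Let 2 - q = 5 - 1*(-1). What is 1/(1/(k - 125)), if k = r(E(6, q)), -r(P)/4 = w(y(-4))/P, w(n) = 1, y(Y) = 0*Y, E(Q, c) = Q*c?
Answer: -749/6 ≈ -124.83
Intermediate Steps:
q = -4 (q = 2 - (5 - 1*(-1)) = 2 - (5 + 1) = 2 - 1*6 = 2 - 6 = -4)
y(Y) = 0
r(P) = -4/P
k = ⅙ (k = -4/(6*(-4)) = -4/(-24) = -4*(-1/24) = ⅙ ≈ 0.16667)
1/(1/(k - 125)) = 1/(1/(⅙ - 125)) = 1/(1/(-749/6)) = 1/(-6/749) = -749/6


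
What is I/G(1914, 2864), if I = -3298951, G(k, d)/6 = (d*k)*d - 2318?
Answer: -3298951/94197450156 ≈ -3.5022e-5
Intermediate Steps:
G(k, d) = -13908 + 6*k*d² (G(k, d) = 6*((d*k)*d - 2318) = 6*(k*d² - 2318) = 6*(-2318 + k*d²) = -13908 + 6*k*d²)
I/G(1914, 2864) = -3298951/(-13908 + 6*1914*2864²) = -3298951/(-13908 + 6*1914*8202496) = -3298951/(-13908 + 94197464064) = -3298951/94197450156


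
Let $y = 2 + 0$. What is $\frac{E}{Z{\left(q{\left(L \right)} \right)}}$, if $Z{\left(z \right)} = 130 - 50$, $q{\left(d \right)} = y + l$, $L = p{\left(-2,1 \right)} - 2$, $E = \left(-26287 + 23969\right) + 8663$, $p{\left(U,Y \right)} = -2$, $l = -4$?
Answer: $\frac{1269}{16} \approx 79.313$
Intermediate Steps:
$y = 2$
$E = 6345$ ($E = -2318 + 8663 = 6345$)
$L = -4$ ($L = -2 - 2 = -4$)
$q{\left(d \right)} = -2$ ($q{\left(d \right)} = 2 - 4 = -2$)
$Z{\left(z \right)} = 80$ ($Z{\left(z \right)} = 130 - 50 = 80$)
$\frac{E}{Z{\left(q{\left(L \right)} \right)}} = \frac{6345}{80} = 6345 \cdot \frac{1}{80} = \frac{1269}{16}$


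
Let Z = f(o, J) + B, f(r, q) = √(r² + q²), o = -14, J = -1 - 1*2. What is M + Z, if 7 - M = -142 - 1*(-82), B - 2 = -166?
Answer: -97 + √205 ≈ -82.682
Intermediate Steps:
B = -164 (B = 2 - 166 = -164)
J = -3 (J = -1 - 2 = -3)
f(r, q) = √(q² + r²)
Z = -164 + √205 (Z = √((-3)² + (-14)²) - 164 = √(9 + 196) - 164 = √205 - 164 = -164 + √205 ≈ -149.68)
M = 67 (M = 7 - (-142 - 1*(-82)) = 7 - (-142 + 82) = 7 - 1*(-60) = 7 + 60 = 67)
M + Z = 67 + (-164 + √205) = -97 + √205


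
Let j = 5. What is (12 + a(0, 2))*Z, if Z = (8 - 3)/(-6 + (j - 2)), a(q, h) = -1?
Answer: -55/3 ≈ -18.333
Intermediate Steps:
Z = -5/3 (Z = (8 - 3)/(-6 + (5 - 2)) = 5/(-6 + 3) = 5/(-3) = 5*(-⅓) = -5/3 ≈ -1.6667)
(12 + a(0, 2))*Z = (12 - 1)*(-5/3) = 11*(-5/3) = -55/3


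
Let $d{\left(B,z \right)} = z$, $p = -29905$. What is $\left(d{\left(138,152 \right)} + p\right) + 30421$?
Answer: $668$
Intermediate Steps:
$\left(d{\left(138,152 \right)} + p\right) + 30421 = \left(152 - 29905\right) + 30421 = -29753 + 30421 = 668$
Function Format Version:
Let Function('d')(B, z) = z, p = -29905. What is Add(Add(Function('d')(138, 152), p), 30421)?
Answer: 668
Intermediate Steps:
Add(Add(Function('d')(138, 152), p), 30421) = Add(Add(152, -29905), 30421) = Add(-29753, 30421) = 668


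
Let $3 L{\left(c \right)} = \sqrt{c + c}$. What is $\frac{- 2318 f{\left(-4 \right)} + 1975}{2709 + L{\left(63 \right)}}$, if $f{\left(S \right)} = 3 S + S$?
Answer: $\frac{15117381}{1048381} - \frac{39063 \sqrt{14}}{7338667} \approx 14.4$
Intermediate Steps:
$f{\left(S \right)} = 4 S$
$L{\left(c \right)} = \frac{\sqrt{2} \sqrt{c}}{3}$ ($L{\left(c \right)} = \frac{\sqrt{c + c}}{3} = \frac{\sqrt{2 c}}{3} = \frac{\sqrt{2} \sqrt{c}}{3}$)
$\frac{- 2318 f{\left(-4 \right)} + 1975}{2709 + L{\left(63 \right)}} = \frac{- 2318 \cdot 4 \left(-4\right) + 1975}{2709 + \frac{\sqrt{2} \sqrt{63}}{3}} = \frac{\left(-2318\right) \left(-16\right) + 1975}{2709 + \frac{\sqrt{2} \cdot 3 \sqrt{7}}{3}} = \frac{37088 + 1975}{2709 + \sqrt{14}} = \frac{39063}{2709 + \sqrt{14}}$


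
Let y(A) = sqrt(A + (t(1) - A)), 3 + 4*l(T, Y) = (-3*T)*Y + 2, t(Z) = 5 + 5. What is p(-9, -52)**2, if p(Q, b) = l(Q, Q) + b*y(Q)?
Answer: 30761 + 6344*sqrt(10) ≈ 50823.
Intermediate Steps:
t(Z) = 10
l(T, Y) = -1/4 - 3*T*Y/4 (l(T, Y) = -3/4 + ((-3*T)*Y + 2)/4 = -3/4 + (-3*T*Y + 2)/4 = -3/4 + (2 - 3*T*Y)/4 = -3/4 + (1/2 - 3*T*Y/4) = -1/4 - 3*T*Y/4)
y(A) = sqrt(10) (y(A) = sqrt(A + (10 - A)) = sqrt(10))
p(Q, b) = -1/4 - 3*Q**2/4 + b*sqrt(10) (p(Q, b) = (-1/4 - 3*Q*Q/4) + b*sqrt(10) = (-1/4 - 3*Q**2/4) + b*sqrt(10) = -1/4 - 3*Q**2/4 + b*sqrt(10))
p(-9, -52)**2 = (-1/4 - 3/4*(-9)**2 - 52*sqrt(10))**2 = (-1/4 - 3/4*81 - 52*sqrt(10))**2 = (-1/4 - 243/4 - 52*sqrt(10))**2 = (-61 - 52*sqrt(10))**2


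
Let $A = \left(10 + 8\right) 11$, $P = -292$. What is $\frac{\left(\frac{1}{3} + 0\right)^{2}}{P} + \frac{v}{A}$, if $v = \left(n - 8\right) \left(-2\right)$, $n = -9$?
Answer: $\frac{1651}{9636} \approx 0.17134$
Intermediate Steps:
$A = 198$ ($A = 18 \cdot 11 = 198$)
$v = 34$ ($v = \left(-9 - 8\right) \left(-2\right) = \left(-17\right) \left(-2\right) = 34$)
$\frac{\left(\frac{1}{3} + 0\right)^{2}}{P} + \frac{v}{A} = \frac{\left(\frac{1}{3} + 0\right)^{2}}{-292} + \frac{34}{198} = \left(\frac{1}{3} + 0\right)^{2} \left(- \frac{1}{292}\right) + 34 \cdot \frac{1}{198} = \left(\frac{1}{3}\right)^{2} \left(- \frac{1}{292}\right) + \frac{17}{99} = \frac{1}{9} \left(- \frac{1}{292}\right) + \frac{17}{99} = - \frac{1}{2628} + \frac{17}{99} = \frac{1651}{9636}$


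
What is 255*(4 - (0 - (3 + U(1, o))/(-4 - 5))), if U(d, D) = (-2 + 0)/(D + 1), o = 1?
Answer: 2890/3 ≈ 963.33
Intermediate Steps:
U(d, D) = -2/(1 + D)
255*(4 - (0 - (3 + U(1, o))/(-4 - 5))) = 255*(4 - (0 - (3 - 2/(1 + 1))/(-4 - 5))) = 255*(4 - (0 - (3 - 2/2)/(-9))) = 255*(4 - (0 - (3 - 2*½)*(-1)/9)) = 255*(4 - (0 - (3 - 1)*(-1)/9)) = 255*(4 - (0 - 2*(-1)/9)) = 255*(4 - (0 - 1*(-2/9))) = 255*(4 - (0 + 2/9)) = 255*(4 - 1*2/9) = 255*(4 - 2/9) = 255*(34/9) = 2890/3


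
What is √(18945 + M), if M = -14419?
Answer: √4526 ≈ 67.276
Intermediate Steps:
√(18945 + M) = √(18945 - 14419) = √4526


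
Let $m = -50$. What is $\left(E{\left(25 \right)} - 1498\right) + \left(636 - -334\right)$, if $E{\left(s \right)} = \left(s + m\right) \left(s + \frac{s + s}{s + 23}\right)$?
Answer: $- \frac{28297}{24} \approx -1179.0$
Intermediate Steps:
$E{\left(s \right)} = \left(-50 + s\right) \left(s + \frac{2 s}{23 + s}\right)$ ($E{\left(s \right)} = \left(s - 50\right) \left(s + \frac{s + s}{s + 23}\right) = \left(-50 + s\right) \left(s + \frac{2 s}{23 + s}\right)$)
$\left(E{\left(25 \right)} - 1498\right) + \left(636 - -334\right) = \left(\frac{25 \left(-1250 + 25^{2} - 625\right)}{23 + 25} - 1498\right) + \left(636 - -334\right) = \left(\frac{25 \left(-1250 + 625 - 625\right)}{48} - 1498\right) + \left(636 + 334\right) = \left(25 \cdot \frac{1}{48} \left(-1250\right) - 1498\right) + 970 = \left(- \frac{15625}{24} - 1498\right) + 970 = - \frac{51577}{24} + 970 = - \frac{28297}{24}$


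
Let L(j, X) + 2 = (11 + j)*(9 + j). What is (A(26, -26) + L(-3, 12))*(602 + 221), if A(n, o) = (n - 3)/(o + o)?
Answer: 1949687/52 ≈ 37494.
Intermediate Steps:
L(j, X) = -2 + (9 + j)*(11 + j) (L(j, X) = -2 + (11 + j)*(9 + j) = -2 + (9 + j)*(11 + j))
A(n, o) = (-3 + n)/(2*o) (A(n, o) = (-3 + n)/((2*o)) = (-3 + n)*(1/(2*o)) = (-3 + n)/(2*o))
(A(26, -26) + L(-3, 12))*(602 + 221) = ((½)*(-3 + 26)/(-26) + (97 + (-3)² + 20*(-3)))*(602 + 221) = ((½)*(-1/26)*23 + (97 + 9 - 60))*823 = (-23/52 + 46)*823 = (2369/52)*823 = 1949687/52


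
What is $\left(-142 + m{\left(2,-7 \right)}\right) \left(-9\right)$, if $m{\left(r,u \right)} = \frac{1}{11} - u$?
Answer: $\frac{13356}{11} \approx 1214.2$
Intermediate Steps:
$m{\left(r,u \right)} = \frac{1}{11} - u$
$\left(-142 + m{\left(2,-7 \right)}\right) \left(-9\right) = \left(-142 + \left(\frac{1}{11} - -7\right)\right) \left(-9\right) = \left(-142 + \left(\frac{1}{11} + 7\right)\right) \left(-9\right) = \left(-142 + \frac{78}{11}\right) \left(-9\right) = \left(- \frac{1484}{11}\right) \left(-9\right) = \frac{13356}{11}$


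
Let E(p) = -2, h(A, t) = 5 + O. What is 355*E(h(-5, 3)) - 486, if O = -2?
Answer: -1196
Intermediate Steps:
h(A, t) = 3 (h(A, t) = 5 - 2 = 3)
355*E(h(-5, 3)) - 486 = 355*(-2) - 486 = -710 - 486 = -1196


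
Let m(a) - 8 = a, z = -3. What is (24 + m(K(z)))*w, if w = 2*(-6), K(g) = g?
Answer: -348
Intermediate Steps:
m(a) = 8 + a
w = -12
(24 + m(K(z)))*w = (24 + (8 - 3))*(-12) = (24 + 5)*(-12) = 29*(-12) = -348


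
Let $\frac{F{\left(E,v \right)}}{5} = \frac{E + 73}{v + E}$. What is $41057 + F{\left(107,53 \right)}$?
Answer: $\frac{328501}{8} \approx 41063.0$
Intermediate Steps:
$F{\left(E,v \right)} = \frac{5 \left(73 + E\right)}{E + v}$ ($F{\left(E,v \right)} = 5 \frac{E + 73}{v + E} = 5 \frac{73 + E}{E + v} = \frac{5 \left(73 + E\right)}{E + v}$)
$41057 + F{\left(107,53 \right)} = 41057 + \frac{5 \left(73 + 107\right)}{107 + 53} = 41057 + 5 \cdot \frac{1}{160} \cdot 180 = 41057 + \frac{45}{8} = \frac{328501}{8}$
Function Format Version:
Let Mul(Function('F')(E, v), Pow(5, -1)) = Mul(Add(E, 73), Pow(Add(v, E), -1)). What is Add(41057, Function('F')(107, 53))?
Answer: Rational(328501, 8) ≈ 41063.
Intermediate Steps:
Function('F')(E, v) = Mul(5, Pow(Add(E, v), -1), Add(73, E)) (Function('F')(E, v) = Mul(5, Mul(Add(E, 73), Pow(Add(v, E), -1))) = Mul(5, Mul(Add(73, E), Pow(Add(E, v), -1))) = Mul(5, Mul(Pow(Add(E, v), -1), Add(73, E))) = Mul(5, Pow(Add(E, v), -1), Add(73, E)))
Add(41057, Function('F')(107, 53)) = Add(41057, Mul(5, Pow(Add(107, 53), -1), Add(73, 107))) = Add(41057, Mul(5, Pow(160, -1), 180)) = Add(41057, Mul(5, Rational(1, 160), 180)) = Add(41057, Rational(45, 8)) = Rational(328501, 8)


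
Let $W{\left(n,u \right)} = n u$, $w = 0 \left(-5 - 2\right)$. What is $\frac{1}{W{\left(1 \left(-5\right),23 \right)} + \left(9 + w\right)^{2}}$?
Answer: $- \frac{1}{34} \approx -0.029412$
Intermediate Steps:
$w = 0$ ($w = 0 \left(-7\right) = 0$)
$\frac{1}{W{\left(1 \left(-5\right),23 \right)} + \left(9 + w\right)^{2}} = \frac{1}{1 \left(-5\right) 23 + \left(9 + 0\right)^{2}} = \frac{1}{\left(-5\right) 23 + 9^{2}} = \frac{1}{-115 + 81} = \frac{1}{-34} = - \frac{1}{34}$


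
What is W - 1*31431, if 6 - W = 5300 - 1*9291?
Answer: -27434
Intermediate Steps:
W = 3997 (W = 6 - (5300 - 1*9291) = 6 - (5300 - 9291) = 6 - 1*(-3991) = 6 + 3991 = 3997)
W - 1*31431 = 3997 - 1*31431 = 3997 - 31431 = -27434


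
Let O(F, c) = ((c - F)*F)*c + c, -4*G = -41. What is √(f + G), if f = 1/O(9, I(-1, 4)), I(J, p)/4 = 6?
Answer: √1706307/408 ≈ 3.2016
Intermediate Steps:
I(J, p) = 24 (I(J, p) = 4*6 = 24)
G = 41/4 (G = -¼*(-41) = 41/4 ≈ 10.250)
O(F, c) = c + F*c*(c - F) (O(F, c) = (F*(c - F))*c + c = F*c*(c - F) + c = c + F*c*(c - F))
f = 1/3264 (f = 1/(24*(1 - 1*9² + 9*24)) = 1/(24*(1 - 1*81 + 216)) = 1/(24*(1 - 81 + 216)) = 1/(24*136) = 1/3264 ≈ 0.00030637)
√(f + G) = √(1/3264 + 41/4) = √(33457/3264) = √1706307/408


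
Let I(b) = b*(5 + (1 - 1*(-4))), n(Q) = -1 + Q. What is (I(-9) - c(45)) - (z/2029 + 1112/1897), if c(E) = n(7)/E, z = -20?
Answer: -5237140196/57735195 ≈ -90.710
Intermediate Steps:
c(E) = 6/E (c(E) = (-1 + 7)/E = 6/E)
I(b) = 10*b (I(b) = b*(5 + (1 + 4)) = b*(5 + 5) = b*10 = 10*b)
(I(-9) - c(45)) - (z/2029 + 1112/1897) = (10*(-9) - 6/45) - (-20/2029 + 1112/1897) = (-90 - 6/45) - (-20*1/2029 + 1112*(1/1897)) = (-90 - 1*2/15) - (-20/2029 + 1112/1897) = (-90 - 2/15) - 1*2218308/3849013 = -1352/15 - 2218308/3849013 = -5237140196/57735195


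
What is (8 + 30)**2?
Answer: 1444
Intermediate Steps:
(8 + 30)**2 = 38**2 = 1444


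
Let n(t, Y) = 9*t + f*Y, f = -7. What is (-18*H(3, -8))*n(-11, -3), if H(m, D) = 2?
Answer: 2808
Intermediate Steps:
n(t, Y) = -7*Y + 9*t (n(t, Y) = 9*t - 7*Y = -7*Y + 9*t)
(-18*H(3, -8))*n(-11, -3) = (-18*2)*(-7*(-3) + 9*(-11)) = -36*(21 - 99) = -36*(-78) = 2808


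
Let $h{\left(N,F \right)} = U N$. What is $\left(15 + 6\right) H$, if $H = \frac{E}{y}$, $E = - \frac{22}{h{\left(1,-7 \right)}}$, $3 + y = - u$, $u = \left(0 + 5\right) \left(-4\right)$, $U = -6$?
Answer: $\frac{77}{17} \approx 4.5294$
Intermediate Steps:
$u = -20$ ($u = 5 \left(-4\right) = -20$)
$y = 17$ ($y = -3 - -20 = -3 + 20 = 17$)
$h{\left(N,F \right)} = - 6 N$
$E = \frac{11}{3}$ ($E = - \frac{22}{\left(-6\right) 1} = - \frac{22}{-6} = \left(-22\right) \left(- \frac{1}{6}\right) = \frac{11}{3} \approx 3.6667$)
$H = \frac{11}{51}$ ($H = \frac{11}{3 \cdot 17} = \frac{11}{3} \cdot \frac{1}{17} = \frac{11}{51} \approx 0.21569$)
$\left(15 + 6\right) H = \left(15 + 6\right) \frac{11}{51} = 21 \cdot \frac{11}{51} = \frac{77}{17}$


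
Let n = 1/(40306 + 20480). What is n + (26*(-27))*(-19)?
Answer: 810763669/60786 ≈ 13338.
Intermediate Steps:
n = 1/60786 ≈ 1.6451e-5
n + (26*(-27))*(-19) = 1/60786 + (26*(-27))*(-19) = 1/60786 - 702*(-19) = 1/60786 + 13338 = 810763669/60786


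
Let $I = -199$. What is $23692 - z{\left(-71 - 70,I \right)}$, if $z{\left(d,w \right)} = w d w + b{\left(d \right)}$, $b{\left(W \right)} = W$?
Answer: $5607574$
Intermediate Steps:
$z{\left(d,w \right)} = d + d w^{2}$ ($z{\left(d,w \right)} = w d w + d = d w w + d = d w^{2} + d = d + d w^{2}$)
$23692 - z{\left(-71 - 70,I \right)} = 23692 - \left(-71 - 70\right) \left(1 + \left(-199\right)^{2}\right) = 23692 - - 141 \left(1 + 39601\right) = 23692 - \left(-141\right) 39602 = 23692 - -5583882 = 23692 + 5583882 = 5607574$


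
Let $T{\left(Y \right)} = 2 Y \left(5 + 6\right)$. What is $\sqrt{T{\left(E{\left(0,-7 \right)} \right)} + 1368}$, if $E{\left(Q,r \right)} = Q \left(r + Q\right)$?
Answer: $6 \sqrt{38} \approx 36.987$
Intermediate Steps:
$E{\left(Q,r \right)} = Q \left(Q + r\right)$
$T{\left(Y \right)} = 22 Y$ ($T{\left(Y \right)} = 2 Y 11 = 22 Y$)
$\sqrt{T{\left(E{\left(0,-7 \right)} \right)} + 1368} = \sqrt{22 \cdot 0 \left(0 - 7\right) + 1368} = \sqrt{22 \cdot 0 \left(-7\right) + 1368} = \sqrt{22 \cdot 0 + 1368} = \sqrt{0 + 1368} = \sqrt{1368} = 6 \sqrt{38}$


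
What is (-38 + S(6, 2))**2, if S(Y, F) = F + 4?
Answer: 1024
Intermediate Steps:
S(Y, F) = 4 + F
(-38 + S(6, 2))**2 = (-38 + (4 + 2))**2 = (-38 + 6)**2 = (-32)**2 = 1024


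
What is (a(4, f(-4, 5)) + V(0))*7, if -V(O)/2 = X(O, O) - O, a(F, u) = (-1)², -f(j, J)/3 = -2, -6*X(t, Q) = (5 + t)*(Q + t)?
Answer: 7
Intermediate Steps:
X(t, Q) = -(5 + t)*(Q + t)/6
f(j, J) = 6 (f(j, J) = -3*(-2) = 6)
a(F, u) = 1
V(O) = 2*O²/3 + 16*O/3 (V(O) = -2*((-5*O/6 - 5*O/6 - O²/6 - O*O/6) - O) = -2*((-5*O/6 - 5*O/6 - O²/6 - O²/6) - O) = -2*((-5*O/3 - O²/3) - O) = -2*(-8*O/3 - O²/3) = 2*O²/3 + 16*O/3)
(a(4, f(-4, 5)) + V(0))*7 = (1 + (⅔)*0*(8 + 0))*7 = (1 + (⅔)*0*8)*7 = (1 + 0)*7 = 1*7 = 7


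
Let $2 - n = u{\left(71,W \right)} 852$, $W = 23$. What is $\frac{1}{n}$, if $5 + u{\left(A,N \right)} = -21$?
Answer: $\frac{1}{22154} \approx 4.5139 \cdot 10^{-5}$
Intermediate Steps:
$u{\left(A,N \right)} = -26$ ($u{\left(A,N \right)} = -5 - 21 = -26$)
$n = 22154$ ($n = 2 - \left(-26\right) 852 = 2 - -22152 = 2 + 22152 = 22154$)
$\frac{1}{n} = \frac{1}{22154}$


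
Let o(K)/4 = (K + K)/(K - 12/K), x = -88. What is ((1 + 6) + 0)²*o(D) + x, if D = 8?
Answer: 5128/13 ≈ 394.46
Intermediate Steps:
o(K) = 8*K/(K - 12/K) (o(K) = 4*((K + K)/(K - 12/K)) = 4*((2*K)/(K - 12/K)) = 4*(2*K/(K - 12/K)) = 8*K/(K - 12/K))
((1 + 6) + 0)²*o(D) + x = ((1 + 6) + 0)²*(8*8²/(-12 + 8²)) - 88 = (7 + 0)²*(8*64/(-12 + 64)) - 88 = 7²*(8*64/52) - 88 = 49*(8*64*(1/52)) - 88 = 49*(128/13) - 88 = 6272/13 - 88 = 5128/13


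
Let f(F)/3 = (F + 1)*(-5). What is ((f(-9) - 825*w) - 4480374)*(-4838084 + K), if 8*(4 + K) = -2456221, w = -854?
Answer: 19426433645775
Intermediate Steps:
f(F) = -15 - 15*F (f(F) = 3*((F + 1)*(-5)) = 3*((1 + F)*(-5)) = 3*(-5 - 5*F) = -15 - 15*F)
K = -2456253/8 (K = -4 + (⅛)*(-2456221) = -4 - 2456221/8 = -2456253/8 ≈ -3.0703e+5)
((f(-9) - 825*w) - 4480374)*(-4838084 + K) = (((-15 - 15*(-9)) - 825*(-854)) - 4480374)*(-4838084 - 2456253/8) = (((-15 + 135) + 704550) - 4480374)*(-41160925/8) = ((120 + 704550) - 4480374)*(-41160925/8) = (704670 - 4480374)*(-41160925/8) = -3775704*(-41160925/8) = 19426433645775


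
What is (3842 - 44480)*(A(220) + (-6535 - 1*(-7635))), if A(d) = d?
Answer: -53642160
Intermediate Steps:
(3842 - 44480)*(A(220) + (-6535 - 1*(-7635))) = (3842 - 44480)*(220 + (-6535 - 1*(-7635))) = -40638*(220 + (-6535 + 7635)) = -40638*(220 + 1100) = -40638*1320 = -53642160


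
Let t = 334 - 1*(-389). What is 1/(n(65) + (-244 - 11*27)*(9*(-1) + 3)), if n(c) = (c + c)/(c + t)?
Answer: 394/1278989 ≈ 0.00030806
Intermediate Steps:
t = 723 (t = 334 + 389 = 723)
n(c) = 2*c/(723 + c) (n(c) = (c + c)/(c + 723) = (2*c)/(723 + c) = 2*c/(723 + c))
1/(n(65) + (-244 - 11*27)*(9*(-1) + 3)) = 1/(2*65/(723 + 65) + (-244 - 11*27)*(9*(-1) + 3)) = 1/(2*65/788 + (-244 - 297)*(-9 + 3)) = 1/(2*65*(1/788) - 541*(-6)) = 1/(65/394 + 3246) = 1/(1278989/394) = 394/1278989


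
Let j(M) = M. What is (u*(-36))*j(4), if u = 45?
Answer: -6480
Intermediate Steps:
(u*(-36))*j(4) = (45*(-36))*4 = -1620*4 = -6480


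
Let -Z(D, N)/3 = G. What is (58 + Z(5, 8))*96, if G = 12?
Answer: 2112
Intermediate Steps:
Z(D, N) = -36 (Z(D, N) = -3*12 = -36)
(58 + Z(5, 8))*96 = (58 - 36)*96 = 22*96 = 2112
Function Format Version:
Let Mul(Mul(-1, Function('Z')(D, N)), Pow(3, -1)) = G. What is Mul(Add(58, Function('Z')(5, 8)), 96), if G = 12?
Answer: 2112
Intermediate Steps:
Function('Z')(D, N) = -36 (Function('Z')(D, N) = Mul(-3, 12) = -36)
Mul(Add(58, Function('Z')(5, 8)), 96) = Mul(Add(58, -36), 96) = Mul(22, 96) = 2112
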